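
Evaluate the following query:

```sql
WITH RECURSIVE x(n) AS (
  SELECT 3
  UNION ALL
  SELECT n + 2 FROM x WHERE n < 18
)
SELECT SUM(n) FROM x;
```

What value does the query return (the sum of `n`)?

Base: n=3.
Iteration 1: 3 < 18 holds -> n = 3 + 2 = 5.
Iteration 2: 5 < 18 holds -> n = 5 + 2 = 7.
Iteration 3: 7 < 18 holds -> n = 7 + 2 = 9.
Iteration 4: 9 < 18 holds -> n = 9 + 2 = 11.
Iteration 5: 11 < 18 holds -> n = 11 + 2 = 13.
Iteration 6: 13 < 18 holds -> n = 13 + 2 = 15.
Iteration 7: 15 < 18 holds -> n = 15 + 2 = 17.
Iteration 8: 17 < 18 holds -> n = 17 + 2 = 19.
Iteration 9: 19 < 18 fails; recursion stops.
SUM(n) = 3 + 5 + 7 + 9 + 11 + 13 + 15 + 17 + 19 = 99.

99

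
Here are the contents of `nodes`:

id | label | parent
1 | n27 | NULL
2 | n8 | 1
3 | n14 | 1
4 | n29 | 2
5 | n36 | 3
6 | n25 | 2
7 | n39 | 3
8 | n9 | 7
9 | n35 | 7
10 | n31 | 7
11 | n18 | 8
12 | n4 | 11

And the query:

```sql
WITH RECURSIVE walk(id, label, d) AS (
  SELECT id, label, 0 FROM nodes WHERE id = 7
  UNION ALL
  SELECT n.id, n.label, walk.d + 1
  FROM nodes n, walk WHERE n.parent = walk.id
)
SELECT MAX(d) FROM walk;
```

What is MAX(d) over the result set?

3

Base: id=7 (n39) at d 0.
Iteration 1: rows with parent in {7} -> n9 (id 8, d 1), n35 (id 9, d 1), n31 (id 10, d 1).
Iteration 2: rows with parent in {8,9,10} -> n18 (id 11, d 2).
Iteration 3: rows with parent in {11} -> n4 (id 12, d 3).
Iteration 4: no rows with parent in {12}; recursion stops.
d values: 0, 1, 1, 1, 2, 3; the maximum is 3.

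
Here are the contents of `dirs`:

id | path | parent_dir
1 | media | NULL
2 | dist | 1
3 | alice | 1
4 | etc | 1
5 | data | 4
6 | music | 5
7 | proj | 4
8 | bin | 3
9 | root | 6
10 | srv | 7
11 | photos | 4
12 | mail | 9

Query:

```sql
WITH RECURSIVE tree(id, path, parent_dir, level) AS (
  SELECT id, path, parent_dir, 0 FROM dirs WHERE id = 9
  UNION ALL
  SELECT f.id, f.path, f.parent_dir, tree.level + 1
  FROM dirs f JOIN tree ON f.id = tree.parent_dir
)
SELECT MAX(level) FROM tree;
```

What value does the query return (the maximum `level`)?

4

Base: id=9 (root), parent_dir=6, level 0.
Iteration 1: join on id=6 -> music (id 6, parent_dir=5, level 1).
Iteration 2: join on id=5 -> data (id 5, parent_dir=4, level 2).
Iteration 3: join on id=4 -> etc (id 4, parent_dir=1, level 3).
Iteration 4: join on id=1 -> media (id 1, parent_dir=NULL, level 4).
Iteration 5: parent_dir is NULL; no match; recursion stops.
level values: 0, 1, 2, 3, 4; the maximum is 4.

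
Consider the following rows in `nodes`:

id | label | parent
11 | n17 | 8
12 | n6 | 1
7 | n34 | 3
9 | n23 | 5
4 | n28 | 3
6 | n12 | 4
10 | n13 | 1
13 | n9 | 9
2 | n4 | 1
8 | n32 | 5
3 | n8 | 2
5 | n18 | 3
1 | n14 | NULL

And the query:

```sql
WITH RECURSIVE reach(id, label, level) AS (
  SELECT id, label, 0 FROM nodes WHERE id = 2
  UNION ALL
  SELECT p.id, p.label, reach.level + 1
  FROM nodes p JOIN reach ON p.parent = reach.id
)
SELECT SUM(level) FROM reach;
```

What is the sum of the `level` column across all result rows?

24

Base: id=2 (n4) at level 0.
Iteration 1: rows with parent in {2} -> n8 (id 3, level 1).
Iteration 2: rows with parent in {3} -> n28 (id 4, level 2), n18 (id 5, level 2), n34 (id 7, level 2).
Iteration 3: rows with parent in {4,5,7} -> n12 (id 6, level 3), n32 (id 8, level 3), n23 (id 9, level 3).
Iteration 4: rows with parent in {6,8,9} -> n17 (id 11, level 4), n9 (id 13, level 4).
Iteration 5: no rows with parent in {11,13}; recursion stops.
SUM(level) = 0 + 1 + 2 + 2 + 2 + 3 + 3 + 3 + 4 + 4 = 24.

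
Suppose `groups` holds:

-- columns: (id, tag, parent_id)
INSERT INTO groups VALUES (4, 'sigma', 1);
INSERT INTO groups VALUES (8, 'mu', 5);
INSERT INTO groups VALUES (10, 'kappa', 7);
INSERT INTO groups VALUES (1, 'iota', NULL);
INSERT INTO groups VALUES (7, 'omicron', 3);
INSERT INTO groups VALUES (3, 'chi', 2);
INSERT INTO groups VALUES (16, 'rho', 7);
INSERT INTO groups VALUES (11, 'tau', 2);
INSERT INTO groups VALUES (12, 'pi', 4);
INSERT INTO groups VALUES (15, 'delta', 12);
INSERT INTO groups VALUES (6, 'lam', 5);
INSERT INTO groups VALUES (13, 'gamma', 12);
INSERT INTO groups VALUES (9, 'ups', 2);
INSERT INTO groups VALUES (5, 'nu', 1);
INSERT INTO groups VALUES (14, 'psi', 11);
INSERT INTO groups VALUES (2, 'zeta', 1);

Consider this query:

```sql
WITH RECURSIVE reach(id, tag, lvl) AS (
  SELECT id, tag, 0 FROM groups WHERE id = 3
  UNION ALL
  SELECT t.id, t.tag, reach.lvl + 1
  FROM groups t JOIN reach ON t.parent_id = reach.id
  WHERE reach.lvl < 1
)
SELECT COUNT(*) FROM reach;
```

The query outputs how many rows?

Base: id=3 (chi) at lvl 0.
Iteration 1: rows with parent_id in {3} -> omicron (id 7, lvl 1).
Iteration 2: lvl < 1 fails for all current rows; recursion stops.
Total rows emitted: 2.

2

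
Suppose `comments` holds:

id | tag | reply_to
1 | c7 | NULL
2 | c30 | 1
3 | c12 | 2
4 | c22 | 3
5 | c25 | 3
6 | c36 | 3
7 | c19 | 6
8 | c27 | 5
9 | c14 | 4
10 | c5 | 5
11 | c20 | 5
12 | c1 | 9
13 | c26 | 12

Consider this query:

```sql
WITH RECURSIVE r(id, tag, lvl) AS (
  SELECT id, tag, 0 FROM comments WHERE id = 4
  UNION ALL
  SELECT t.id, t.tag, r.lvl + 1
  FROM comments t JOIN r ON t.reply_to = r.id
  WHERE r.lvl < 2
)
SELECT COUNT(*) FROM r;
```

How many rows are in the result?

Base: id=4 (c22) at lvl 0.
Iteration 1: rows with reply_to in {4} -> c14 (id 9, lvl 1).
Iteration 2: rows with reply_to in {9} -> c1 (id 12, lvl 2).
Iteration 3: lvl < 2 fails for all current rows; recursion stops.
Total rows emitted: 3.

3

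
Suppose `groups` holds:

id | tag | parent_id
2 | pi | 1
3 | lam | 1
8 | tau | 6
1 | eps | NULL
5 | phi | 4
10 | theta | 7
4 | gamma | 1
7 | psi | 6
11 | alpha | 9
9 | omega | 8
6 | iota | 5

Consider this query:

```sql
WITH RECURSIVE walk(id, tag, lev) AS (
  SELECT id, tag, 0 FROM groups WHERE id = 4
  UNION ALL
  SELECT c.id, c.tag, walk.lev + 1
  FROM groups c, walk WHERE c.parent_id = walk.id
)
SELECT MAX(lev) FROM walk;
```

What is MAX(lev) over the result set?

5

Base: id=4 (gamma) at lev 0.
Iteration 1: rows with parent_id in {4} -> phi (id 5, lev 1).
Iteration 2: rows with parent_id in {5} -> iota (id 6, lev 2).
Iteration 3: rows with parent_id in {6} -> psi (id 7, lev 3), tau (id 8, lev 3).
Iteration 4: rows with parent_id in {7,8} -> omega (id 9, lev 4), theta (id 10, lev 4).
Iteration 5: rows with parent_id in {9,10} -> alpha (id 11, lev 5).
Iteration 6: no rows with parent_id in {11}; recursion stops.
lev values: 0, 1, 2, 3, 3, 4, 4, 5; the maximum is 5.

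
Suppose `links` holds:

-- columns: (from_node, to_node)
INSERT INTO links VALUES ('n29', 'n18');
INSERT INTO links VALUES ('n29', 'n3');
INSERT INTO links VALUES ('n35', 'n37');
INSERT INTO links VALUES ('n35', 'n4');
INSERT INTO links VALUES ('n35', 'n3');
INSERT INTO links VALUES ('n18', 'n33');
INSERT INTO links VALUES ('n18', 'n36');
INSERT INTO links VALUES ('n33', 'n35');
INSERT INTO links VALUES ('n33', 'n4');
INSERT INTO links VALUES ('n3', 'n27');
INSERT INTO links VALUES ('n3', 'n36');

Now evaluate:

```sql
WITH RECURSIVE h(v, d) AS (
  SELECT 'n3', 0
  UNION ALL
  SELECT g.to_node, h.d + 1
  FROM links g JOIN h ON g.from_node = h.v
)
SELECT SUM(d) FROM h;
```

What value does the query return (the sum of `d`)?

Base: (n3, d=0).
Iteration 1: edges from {n3} -> (n27, d=1), (n36, d=1).
Iteration 2: no outgoing edges from {n27,n36}; recursion stops.
SUM(d) = 0 + 1 + 1 = 2.

2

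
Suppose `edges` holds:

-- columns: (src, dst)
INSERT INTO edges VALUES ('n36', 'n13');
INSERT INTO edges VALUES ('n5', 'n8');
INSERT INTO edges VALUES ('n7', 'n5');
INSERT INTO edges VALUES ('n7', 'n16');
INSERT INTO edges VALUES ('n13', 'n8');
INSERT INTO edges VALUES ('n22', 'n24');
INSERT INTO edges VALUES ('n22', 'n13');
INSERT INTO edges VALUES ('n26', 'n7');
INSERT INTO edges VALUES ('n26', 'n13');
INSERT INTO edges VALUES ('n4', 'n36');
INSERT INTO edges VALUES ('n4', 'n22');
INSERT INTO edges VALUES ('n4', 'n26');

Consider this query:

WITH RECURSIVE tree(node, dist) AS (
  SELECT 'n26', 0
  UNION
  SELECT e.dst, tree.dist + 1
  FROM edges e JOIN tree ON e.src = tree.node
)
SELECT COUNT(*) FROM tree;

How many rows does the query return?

7

Base: (n26, dist=0).
Iteration 1: edges from {n26} -> (n13, dist=1), (n7, dist=1).
Iteration 2: edges from {n13,n7} -> (n16, dist=2), (n5, dist=2), (n8, dist=2).
Iteration 3: edges from {n16,n5,n8} -> (n8, dist=3).
Iteration 4: no outgoing edges from {n8}; recursion stops.
Total rows emitted: 7.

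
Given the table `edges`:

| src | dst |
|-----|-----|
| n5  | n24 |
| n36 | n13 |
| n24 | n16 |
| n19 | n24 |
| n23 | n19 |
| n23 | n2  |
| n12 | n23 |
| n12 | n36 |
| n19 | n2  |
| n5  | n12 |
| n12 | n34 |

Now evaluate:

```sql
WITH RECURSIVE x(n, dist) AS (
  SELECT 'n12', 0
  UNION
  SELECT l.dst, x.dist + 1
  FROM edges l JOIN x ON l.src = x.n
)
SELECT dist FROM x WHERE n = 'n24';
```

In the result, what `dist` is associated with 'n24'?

Base: (n12, dist=0).
Iteration 1: edges from {n12} -> (n23, dist=1), (n34, dist=1), (n36, dist=1).
Iteration 2: edges from {n23,n34,n36} -> (n13, dist=2), (n19, dist=2), (n2, dist=2).
Iteration 3: edges from {n13,n19,n2} -> (n2, dist=3), (n24, dist=3).
Iteration 4: edges from {n2,n24} -> (n16, dist=4).
Iteration 5: no outgoing edges from {n16}; recursion stops.

3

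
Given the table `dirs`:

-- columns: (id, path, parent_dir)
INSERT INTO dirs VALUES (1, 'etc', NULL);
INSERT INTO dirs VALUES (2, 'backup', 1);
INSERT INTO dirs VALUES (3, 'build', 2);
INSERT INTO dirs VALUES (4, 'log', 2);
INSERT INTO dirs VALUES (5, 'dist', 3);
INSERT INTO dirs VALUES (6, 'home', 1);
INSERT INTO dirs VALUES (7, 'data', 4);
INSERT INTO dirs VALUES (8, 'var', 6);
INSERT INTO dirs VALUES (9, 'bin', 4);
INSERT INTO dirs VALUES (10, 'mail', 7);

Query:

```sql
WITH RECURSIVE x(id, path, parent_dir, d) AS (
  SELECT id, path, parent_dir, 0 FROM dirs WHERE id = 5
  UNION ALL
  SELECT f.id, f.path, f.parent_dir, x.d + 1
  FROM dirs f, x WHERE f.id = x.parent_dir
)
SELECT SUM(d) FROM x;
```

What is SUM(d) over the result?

6

Base: id=5 (dist), parent_dir=3, d 0.
Iteration 1: join on id=3 -> build (id 3, parent_dir=2, d 1).
Iteration 2: join on id=2 -> backup (id 2, parent_dir=1, d 2).
Iteration 3: join on id=1 -> etc (id 1, parent_dir=NULL, d 3).
Iteration 4: parent_dir is NULL; no match; recursion stops.
SUM(d) = 0 + 1 + 2 + 3 = 6.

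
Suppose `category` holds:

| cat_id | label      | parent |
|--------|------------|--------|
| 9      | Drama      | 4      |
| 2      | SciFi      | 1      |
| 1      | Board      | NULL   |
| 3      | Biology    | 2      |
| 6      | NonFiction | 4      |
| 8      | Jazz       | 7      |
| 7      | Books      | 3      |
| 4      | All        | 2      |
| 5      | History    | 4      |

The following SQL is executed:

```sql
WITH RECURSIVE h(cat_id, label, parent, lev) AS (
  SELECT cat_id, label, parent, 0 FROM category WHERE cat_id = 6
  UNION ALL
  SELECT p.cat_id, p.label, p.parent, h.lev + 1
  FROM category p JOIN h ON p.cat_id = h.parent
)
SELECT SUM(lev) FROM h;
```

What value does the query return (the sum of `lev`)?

Base: cat_id=6 (NonFiction), parent=4, lev 0.
Iteration 1: join on cat_id=4 -> All (id 4, parent=2, lev 1).
Iteration 2: join on cat_id=2 -> SciFi (id 2, parent=1, lev 2).
Iteration 3: join on cat_id=1 -> Board (id 1, parent=NULL, lev 3).
Iteration 4: parent is NULL; no match; recursion stops.
SUM(lev) = 0 + 1 + 2 + 3 = 6.

6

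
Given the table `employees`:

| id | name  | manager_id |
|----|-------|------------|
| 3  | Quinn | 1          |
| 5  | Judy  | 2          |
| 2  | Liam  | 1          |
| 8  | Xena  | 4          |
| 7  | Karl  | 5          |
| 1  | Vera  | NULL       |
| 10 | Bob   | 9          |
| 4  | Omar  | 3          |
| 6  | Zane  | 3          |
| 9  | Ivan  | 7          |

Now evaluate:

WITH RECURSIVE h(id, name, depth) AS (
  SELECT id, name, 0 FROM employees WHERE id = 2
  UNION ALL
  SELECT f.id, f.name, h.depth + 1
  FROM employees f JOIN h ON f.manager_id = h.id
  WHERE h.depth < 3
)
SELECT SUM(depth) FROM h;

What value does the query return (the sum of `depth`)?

Base: id=2 (Liam) at depth 0.
Iteration 1: rows with manager_id in {2} -> Judy (id 5, depth 1).
Iteration 2: rows with manager_id in {5} -> Karl (id 7, depth 2).
Iteration 3: rows with manager_id in {7} -> Ivan (id 9, depth 3).
Iteration 4: depth < 3 fails for all current rows; recursion stops.
SUM(depth) = 0 + 1 + 2 + 3 = 6.

6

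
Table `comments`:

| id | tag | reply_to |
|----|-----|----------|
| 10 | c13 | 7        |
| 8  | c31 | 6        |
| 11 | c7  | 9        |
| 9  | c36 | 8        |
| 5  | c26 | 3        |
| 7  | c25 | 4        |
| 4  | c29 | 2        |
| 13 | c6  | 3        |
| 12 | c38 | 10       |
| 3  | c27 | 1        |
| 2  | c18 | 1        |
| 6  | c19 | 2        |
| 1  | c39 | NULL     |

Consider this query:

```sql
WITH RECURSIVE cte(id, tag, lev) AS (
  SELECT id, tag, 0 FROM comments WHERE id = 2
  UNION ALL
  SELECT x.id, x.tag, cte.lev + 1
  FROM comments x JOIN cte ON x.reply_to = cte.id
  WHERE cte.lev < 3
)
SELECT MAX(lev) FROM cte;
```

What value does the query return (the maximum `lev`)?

Base: id=2 (c18) at lev 0.
Iteration 1: rows with reply_to in {2} -> c29 (id 4, lev 1), c19 (id 6, lev 1).
Iteration 2: rows with reply_to in {4,6} -> c25 (id 7, lev 2), c31 (id 8, lev 2).
Iteration 3: rows with reply_to in {7,8} -> c36 (id 9, lev 3), c13 (id 10, lev 3).
Iteration 4: lev < 3 fails for all current rows; recursion stops.
lev values: 0, 1, 1, 2, 2, 3, 3; the maximum is 3.

3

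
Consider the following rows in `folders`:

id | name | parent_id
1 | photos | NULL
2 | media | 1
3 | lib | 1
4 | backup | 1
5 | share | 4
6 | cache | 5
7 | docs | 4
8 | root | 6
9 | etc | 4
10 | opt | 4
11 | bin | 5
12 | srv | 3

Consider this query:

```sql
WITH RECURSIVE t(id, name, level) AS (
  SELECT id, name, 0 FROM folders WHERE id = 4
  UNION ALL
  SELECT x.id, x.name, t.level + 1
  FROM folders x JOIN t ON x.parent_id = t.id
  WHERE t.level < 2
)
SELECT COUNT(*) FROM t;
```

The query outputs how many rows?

Base: id=4 (backup) at level 0.
Iteration 1: rows with parent_id in {4} -> share (id 5, level 1), docs (id 7, level 1), etc (id 9, level 1), opt (id 10, level 1).
Iteration 2: rows with parent_id in {5,7,9,10} -> cache (id 6, level 2), bin (id 11, level 2).
Iteration 3: level < 2 fails for all current rows; recursion stops.
Total rows emitted: 7.

7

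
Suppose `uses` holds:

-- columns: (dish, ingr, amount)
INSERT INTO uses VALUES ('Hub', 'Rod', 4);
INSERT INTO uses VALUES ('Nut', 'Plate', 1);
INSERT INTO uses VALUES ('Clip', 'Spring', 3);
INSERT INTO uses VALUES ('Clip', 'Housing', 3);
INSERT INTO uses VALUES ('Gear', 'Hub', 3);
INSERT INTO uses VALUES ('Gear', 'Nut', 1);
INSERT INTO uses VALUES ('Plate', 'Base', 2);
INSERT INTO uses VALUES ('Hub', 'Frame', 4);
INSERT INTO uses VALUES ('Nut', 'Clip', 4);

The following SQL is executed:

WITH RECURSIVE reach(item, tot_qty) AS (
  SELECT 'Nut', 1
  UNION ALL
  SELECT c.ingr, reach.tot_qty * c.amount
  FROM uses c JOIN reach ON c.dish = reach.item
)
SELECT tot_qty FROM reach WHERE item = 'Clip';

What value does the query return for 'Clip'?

4

Base: (Nut, tot_qty=1).
Iteration 1: components of {Nut} -> Clip = 1*4 = 4, Plate = 1*1 = 1.
Iteration 2: components of {Clip,Plate} -> Base = 1*2 = 2, Housing = 4*3 = 12, Spring = 4*3 = 12.
Iteration 3: no further components; recursion stops.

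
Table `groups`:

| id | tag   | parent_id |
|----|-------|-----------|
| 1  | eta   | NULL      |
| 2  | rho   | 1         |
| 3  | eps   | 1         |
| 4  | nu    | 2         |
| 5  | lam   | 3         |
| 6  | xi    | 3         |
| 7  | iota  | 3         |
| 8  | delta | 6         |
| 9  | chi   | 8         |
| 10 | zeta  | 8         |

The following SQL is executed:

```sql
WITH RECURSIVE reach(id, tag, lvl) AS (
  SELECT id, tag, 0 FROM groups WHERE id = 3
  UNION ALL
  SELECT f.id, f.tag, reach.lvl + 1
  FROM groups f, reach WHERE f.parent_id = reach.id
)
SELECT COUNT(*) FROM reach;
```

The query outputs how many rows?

Base: id=3 (eps) at lvl 0.
Iteration 1: rows with parent_id in {3} -> lam (id 5, lvl 1), xi (id 6, lvl 1), iota (id 7, lvl 1).
Iteration 2: rows with parent_id in {5,6,7} -> delta (id 8, lvl 2).
Iteration 3: rows with parent_id in {8} -> chi (id 9, lvl 3), zeta (id 10, lvl 3).
Iteration 4: no rows with parent_id in {9,10}; recursion stops.
Total rows emitted: 7.

7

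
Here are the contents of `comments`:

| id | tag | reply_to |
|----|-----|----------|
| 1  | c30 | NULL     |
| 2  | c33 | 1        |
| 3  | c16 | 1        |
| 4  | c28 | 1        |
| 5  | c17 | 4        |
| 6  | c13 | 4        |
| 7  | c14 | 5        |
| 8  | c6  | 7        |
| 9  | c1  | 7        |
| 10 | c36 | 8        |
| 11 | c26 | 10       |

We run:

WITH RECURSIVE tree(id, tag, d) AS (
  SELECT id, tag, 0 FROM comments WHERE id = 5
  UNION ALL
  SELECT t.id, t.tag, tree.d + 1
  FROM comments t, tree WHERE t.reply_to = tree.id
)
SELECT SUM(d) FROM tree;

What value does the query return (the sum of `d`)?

12

Base: id=5 (c17) at d 0.
Iteration 1: rows with reply_to in {5} -> c14 (id 7, d 1).
Iteration 2: rows with reply_to in {7} -> c6 (id 8, d 2), c1 (id 9, d 2).
Iteration 3: rows with reply_to in {8,9} -> c36 (id 10, d 3).
Iteration 4: rows with reply_to in {10} -> c26 (id 11, d 4).
Iteration 5: no rows with reply_to in {11}; recursion stops.
SUM(d) = 0 + 1 + 2 + 2 + 3 + 4 = 12.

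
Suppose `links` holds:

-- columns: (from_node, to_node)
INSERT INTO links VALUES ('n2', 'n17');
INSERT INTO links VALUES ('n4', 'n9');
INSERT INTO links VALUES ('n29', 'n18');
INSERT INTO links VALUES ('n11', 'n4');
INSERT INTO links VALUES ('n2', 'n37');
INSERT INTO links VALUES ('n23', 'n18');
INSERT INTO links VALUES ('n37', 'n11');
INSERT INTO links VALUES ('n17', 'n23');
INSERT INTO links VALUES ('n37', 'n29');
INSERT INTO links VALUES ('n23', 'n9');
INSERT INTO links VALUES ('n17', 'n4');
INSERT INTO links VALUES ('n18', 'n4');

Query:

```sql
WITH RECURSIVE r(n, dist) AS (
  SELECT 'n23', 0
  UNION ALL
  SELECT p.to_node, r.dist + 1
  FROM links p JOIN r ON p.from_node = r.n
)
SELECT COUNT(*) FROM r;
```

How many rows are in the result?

Base: (n23, dist=0).
Iteration 1: edges from {n23} -> (n18, dist=1), (n9, dist=1).
Iteration 2: edges from {n18,n9} -> (n4, dist=2).
Iteration 3: edges from {n4} -> (n9, dist=3).
Iteration 4: no outgoing edges from {n9}; recursion stops.
Total rows emitted: 5.

5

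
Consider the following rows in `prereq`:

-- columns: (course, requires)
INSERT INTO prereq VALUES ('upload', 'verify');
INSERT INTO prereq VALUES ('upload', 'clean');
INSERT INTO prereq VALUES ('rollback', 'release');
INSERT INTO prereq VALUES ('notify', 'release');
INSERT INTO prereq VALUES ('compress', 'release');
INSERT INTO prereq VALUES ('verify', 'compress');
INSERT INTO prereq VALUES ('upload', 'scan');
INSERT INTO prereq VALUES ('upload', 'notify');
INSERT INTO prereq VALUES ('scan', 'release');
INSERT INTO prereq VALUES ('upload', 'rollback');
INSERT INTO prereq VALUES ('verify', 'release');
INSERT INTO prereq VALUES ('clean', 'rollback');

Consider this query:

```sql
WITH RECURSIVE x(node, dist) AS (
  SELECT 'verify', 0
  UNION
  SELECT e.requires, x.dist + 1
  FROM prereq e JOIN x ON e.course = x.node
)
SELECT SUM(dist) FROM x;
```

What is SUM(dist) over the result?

Base: (verify, dist=0).
Iteration 1: edges from {verify} -> (compress, dist=1), (release, dist=1).
Iteration 2: edges from {compress,release} -> (release, dist=2).
Iteration 3: no outgoing edges from {release}; recursion stops.
SUM(dist) = 0 + 1 + 1 + 2 = 4.

4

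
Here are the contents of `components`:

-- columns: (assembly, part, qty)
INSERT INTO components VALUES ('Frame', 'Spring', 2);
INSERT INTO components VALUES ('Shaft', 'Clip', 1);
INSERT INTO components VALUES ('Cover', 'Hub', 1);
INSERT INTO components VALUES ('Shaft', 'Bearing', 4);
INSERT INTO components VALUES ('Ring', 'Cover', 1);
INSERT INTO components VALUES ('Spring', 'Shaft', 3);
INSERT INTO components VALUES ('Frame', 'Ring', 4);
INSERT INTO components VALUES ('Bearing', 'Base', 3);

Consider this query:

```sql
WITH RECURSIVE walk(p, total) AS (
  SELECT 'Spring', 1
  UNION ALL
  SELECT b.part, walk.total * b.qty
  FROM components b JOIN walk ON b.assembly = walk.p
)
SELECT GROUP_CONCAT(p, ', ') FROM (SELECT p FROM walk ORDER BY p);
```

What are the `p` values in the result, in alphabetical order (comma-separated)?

Base: (Spring, total=1).
Iteration 1: components of {Spring} -> Shaft = 1*3 = 3.
Iteration 2: components of {Shaft} -> Bearing = 3*4 = 12, Clip = 3*1 = 3.
Iteration 3: components of {Bearing,Clip} -> Base = 12*3 = 36.
Iteration 4: no further components; recursion stops.

Base, Bearing, Clip, Shaft, Spring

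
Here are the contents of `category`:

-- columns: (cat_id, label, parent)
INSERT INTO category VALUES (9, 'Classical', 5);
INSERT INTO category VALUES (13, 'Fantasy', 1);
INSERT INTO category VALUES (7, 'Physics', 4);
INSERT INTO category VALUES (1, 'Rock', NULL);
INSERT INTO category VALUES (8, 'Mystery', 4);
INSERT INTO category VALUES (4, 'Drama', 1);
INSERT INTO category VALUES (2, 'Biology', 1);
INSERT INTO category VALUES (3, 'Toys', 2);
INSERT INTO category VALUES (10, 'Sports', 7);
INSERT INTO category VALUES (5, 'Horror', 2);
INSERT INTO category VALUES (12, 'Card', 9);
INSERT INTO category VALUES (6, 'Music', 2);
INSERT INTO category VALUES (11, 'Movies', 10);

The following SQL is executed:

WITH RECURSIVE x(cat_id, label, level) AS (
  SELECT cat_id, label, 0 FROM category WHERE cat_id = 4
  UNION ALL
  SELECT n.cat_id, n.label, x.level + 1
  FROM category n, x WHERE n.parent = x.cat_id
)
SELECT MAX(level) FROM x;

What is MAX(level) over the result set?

Base: cat_id=4 (Drama) at level 0.
Iteration 1: rows with parent in {4} -> Physics (id 7, level 1), Mystery (id 8, level 1).
Iteration 2: rows with parent in {7,8} -> Sports (id 10, level 2).
Iteration 3: rows with parent in {10} -> Movies (id 11, level 3).
Iteration 4: no rows with parent in {11}; recursion stops.
level values: 0, 1, 1, 2, 3; the maximum is 3.

3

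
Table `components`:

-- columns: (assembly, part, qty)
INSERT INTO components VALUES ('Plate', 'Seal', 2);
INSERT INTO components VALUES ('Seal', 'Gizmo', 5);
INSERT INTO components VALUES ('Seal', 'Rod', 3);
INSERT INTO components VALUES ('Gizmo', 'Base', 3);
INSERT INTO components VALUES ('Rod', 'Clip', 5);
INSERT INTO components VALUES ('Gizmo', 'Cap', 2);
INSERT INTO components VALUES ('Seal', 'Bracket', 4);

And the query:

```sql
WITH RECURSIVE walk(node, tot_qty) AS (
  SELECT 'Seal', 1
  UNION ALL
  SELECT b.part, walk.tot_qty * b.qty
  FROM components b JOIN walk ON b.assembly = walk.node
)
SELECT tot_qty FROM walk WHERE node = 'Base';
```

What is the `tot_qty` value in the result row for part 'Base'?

Base: (Seal, tot_qty=1).
Iteration 1: components of {Seal} -> Bracket = 1*4 = 4, Gizmo = 1*5 = 5, Rod = 1*3 = 3.
Iteration 2: components of {Bracket,Gizmo,Rod} -> Base = 5*3 = 15, Cap = 5*2 = 10, Clip = 3*5 = 15.
Iteration 3: no further components; recursion stops.

15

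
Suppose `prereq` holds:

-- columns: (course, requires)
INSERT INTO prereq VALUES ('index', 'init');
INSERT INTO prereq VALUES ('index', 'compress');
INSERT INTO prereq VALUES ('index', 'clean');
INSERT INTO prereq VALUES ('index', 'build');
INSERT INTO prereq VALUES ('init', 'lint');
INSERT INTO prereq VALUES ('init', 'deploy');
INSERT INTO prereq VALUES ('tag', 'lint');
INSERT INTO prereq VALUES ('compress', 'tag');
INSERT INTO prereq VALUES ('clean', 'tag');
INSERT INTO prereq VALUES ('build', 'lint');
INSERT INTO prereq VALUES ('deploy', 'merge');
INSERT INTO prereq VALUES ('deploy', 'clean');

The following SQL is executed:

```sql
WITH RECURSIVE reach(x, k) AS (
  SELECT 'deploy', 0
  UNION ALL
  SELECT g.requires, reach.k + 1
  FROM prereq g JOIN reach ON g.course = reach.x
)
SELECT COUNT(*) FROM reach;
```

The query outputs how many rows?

Base: (deploy, k=0).
Iteration 1: edges from {deploy} -> (clean, k=1), (merge, k=1).
Iteration 2: edges from {clean,merge} -> (tag, k=2).
Iteration 3: edges from {tag} -> (lint, k=3).
Iteration 4: no outgoing edges from {lint}; recursion stops.
Total rows emitted: 5.

5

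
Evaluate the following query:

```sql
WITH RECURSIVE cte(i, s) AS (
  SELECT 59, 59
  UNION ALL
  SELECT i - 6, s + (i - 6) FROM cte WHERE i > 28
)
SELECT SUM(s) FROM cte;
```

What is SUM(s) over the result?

Base: i=59, s=59.
Iteration 1: 59 > 28 holds -> i = 59 - 6 = 53, s = 59 + 53 = 112.
Iteration 2: 53 > 28 holds -> i = 53 - 6 = 47, s = 112 + 47 = 159.
Iteration 3: 47 > 28 holds -> i = 47 - 6 = 41, s = 159 + 41 = 200.
Iteration 4: 41 > 28 holds -> i = 41 - 6 = 35, s = 200 + 35 = 235.
Iteration 5: 35 > 28 holds -> i = 35 - 6 = 29, s = 235 + 29 = 264.
Iteration 6: 29 > 28 holds -> i = 29 - 6 = 23, s = 264 + 23 = 287.
Iteration 7: 23 > 28 fails; recursion stops.
SUM(s) = 59 + 112 + 159 + 200 + 235 + 264 + 287 = 1316.

1316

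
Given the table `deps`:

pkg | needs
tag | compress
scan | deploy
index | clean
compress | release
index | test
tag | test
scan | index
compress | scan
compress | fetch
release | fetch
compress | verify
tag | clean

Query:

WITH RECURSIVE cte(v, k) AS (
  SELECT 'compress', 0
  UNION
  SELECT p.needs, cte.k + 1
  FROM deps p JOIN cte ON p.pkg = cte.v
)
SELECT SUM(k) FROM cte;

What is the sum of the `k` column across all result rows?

16

Base: (compress, k=0).
Iteration 1: edges from {compress} -> (fetch, k=1), (release, k=1), (scan, k=1), (verify, k=1).
Iteration 2: edges from {fetch,release,scan,verify} -> (deploy, k=2), (fetch, k=2), (index, k=2).
Iteration 3: edges from {deploy,fetch,index} -> (clean, k=3), (test, k=3).
Iteration 4: no outgoing edges from {clean,test}; recursion stops.
SUM(k) = 0 + 1 + 1 + 1 + 1 + 2 + 2 + 2 + 3 + 3 = 16.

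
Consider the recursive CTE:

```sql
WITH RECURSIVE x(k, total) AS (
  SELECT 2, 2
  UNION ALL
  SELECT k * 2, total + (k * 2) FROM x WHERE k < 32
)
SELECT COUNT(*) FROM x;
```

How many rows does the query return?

Base: k=2, total=2.
Iteration 1: 2 < 32 holds -> k = 2 * 2 = 4, total = 2 + 4 = 6.
Iteration 2: 4 < 32 holds -> k = 4 * 2 = 8, total = 6 + 8 = 14.
Iteration 3: 8 < 32 holds -> k = 8 * 2 = 16, total = 14 + 16 = 30.
Iteration 4: 16 < 32 holds -> k = 16 * 2 = 32, total = 30 + 32 = 62.
Iteration 5: 32 < 32 fails; recursion stops.
Total rows emitted: 5.

5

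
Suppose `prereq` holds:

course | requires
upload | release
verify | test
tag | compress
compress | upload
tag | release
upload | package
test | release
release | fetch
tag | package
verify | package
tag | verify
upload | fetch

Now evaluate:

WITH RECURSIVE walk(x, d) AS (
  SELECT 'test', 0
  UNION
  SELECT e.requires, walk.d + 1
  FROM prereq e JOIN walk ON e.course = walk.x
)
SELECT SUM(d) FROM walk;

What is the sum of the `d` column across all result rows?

Base: (test, d=0).
Iteration 1: edges from {test} -> (release, d=1).
Iteration 2: edges from {release} -> (fetch, d=2).
Iteration 3: no outgoing edges from {fetch}; recursion stops.
SUM(d) = 0 + 1 + 2 = 3.

3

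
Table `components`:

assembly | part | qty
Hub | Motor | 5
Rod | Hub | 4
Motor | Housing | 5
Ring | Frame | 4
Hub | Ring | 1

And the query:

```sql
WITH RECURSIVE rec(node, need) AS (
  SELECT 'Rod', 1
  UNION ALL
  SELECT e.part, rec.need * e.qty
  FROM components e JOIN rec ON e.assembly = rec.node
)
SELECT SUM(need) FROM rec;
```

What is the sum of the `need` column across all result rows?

Base: (Rod, need=1).
Iteration 1: components of {Rod} -> Hub = 1*4 = 4.
Iteration 2: components of {Hub} -> Motor = 4*5 = 20, Ring = 4*1 = 4.
Iteration 3: components of {Motor,Ring} -> Frame = 4*4 = 16, Housing = 20*5 = 100.
Iteration 4: no further components; recursion stops.
SUM(need) = 1 + 4 + 4 + 20 + 16 + 100 = 145.

145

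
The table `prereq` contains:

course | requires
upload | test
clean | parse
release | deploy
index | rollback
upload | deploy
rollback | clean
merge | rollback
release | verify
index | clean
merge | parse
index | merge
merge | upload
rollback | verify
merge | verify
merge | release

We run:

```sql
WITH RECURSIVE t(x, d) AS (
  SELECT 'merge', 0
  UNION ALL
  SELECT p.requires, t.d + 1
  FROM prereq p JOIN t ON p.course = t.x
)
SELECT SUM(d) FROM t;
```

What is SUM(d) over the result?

20

Base: (merge, d=0).
Iteration 1: edges from {merge} -> (parse, d=1), (release, d=1), (rollback, d=1), (upload, d=1), (verify, d=1).
Iteration 2: edges from {parse,release,rollback,upload,verify} -> (clean, d=2), (deploy, d=2) x2, (test, d=2), (verify, d=2) x2. [UNION ALL keeps all 6 new rows, including repeats]
Iteration 3: edges from {clean,deploy,test,verify} -> (parse, d=3).
Iteration 4: no outgoing edges from {parse}; recursion stops.
SUM(d) = 0 + 1 + 1 + 1 + 1 + 1 + 2 + 2 + 2 + 2 + 2 + 2 + 3 = 20.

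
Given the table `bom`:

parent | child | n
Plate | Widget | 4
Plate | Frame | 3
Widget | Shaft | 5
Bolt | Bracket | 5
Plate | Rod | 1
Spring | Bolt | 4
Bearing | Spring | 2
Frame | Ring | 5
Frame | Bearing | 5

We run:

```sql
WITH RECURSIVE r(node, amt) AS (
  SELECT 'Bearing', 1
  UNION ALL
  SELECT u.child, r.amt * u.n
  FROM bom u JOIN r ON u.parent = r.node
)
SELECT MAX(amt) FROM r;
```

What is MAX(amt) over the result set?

Base: (Bearing, amt=1).
Iteration 1: components of {Bearing} -> Spring = 1*2 = 2.
Iteration 2: components of {Spring} -> Bolt = 2*4 = 8.
Iteration 3: components of {Bolt} -> Bracket = 8*5 = 40.
Iteration 4: no further components; recursion stops.
amt values: 1, 2, 8, 40; the maximum is 40.

40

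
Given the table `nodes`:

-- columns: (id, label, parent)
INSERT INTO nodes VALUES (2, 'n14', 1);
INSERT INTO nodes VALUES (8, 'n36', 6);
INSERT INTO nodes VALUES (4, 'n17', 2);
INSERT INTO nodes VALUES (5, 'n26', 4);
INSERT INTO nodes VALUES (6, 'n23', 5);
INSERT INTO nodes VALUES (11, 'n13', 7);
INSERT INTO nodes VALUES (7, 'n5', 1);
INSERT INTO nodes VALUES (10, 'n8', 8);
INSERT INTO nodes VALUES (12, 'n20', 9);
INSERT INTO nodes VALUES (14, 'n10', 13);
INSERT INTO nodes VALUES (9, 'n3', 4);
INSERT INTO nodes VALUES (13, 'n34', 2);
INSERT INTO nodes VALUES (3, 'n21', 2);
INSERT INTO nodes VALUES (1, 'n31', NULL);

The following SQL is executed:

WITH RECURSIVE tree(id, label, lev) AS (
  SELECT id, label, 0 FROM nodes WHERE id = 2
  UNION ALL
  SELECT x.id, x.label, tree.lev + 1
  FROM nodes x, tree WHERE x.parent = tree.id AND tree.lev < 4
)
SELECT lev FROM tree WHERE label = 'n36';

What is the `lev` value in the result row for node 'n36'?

4

Base: id=2 (n14) at lev 0.
Iteration 1: rows with parent in {2} -> n21 (id 3, lev 1), n17 (id 4, lev 1), n34 (id 13, lev 1).
Iteration 2: rows with parent in {3,4,13} -> n26 (id 5, lev 2), n3 (id 9, lev 2), n10 (id 14, lev 2).
Iteration 3: rows with parent in {5,9,14} -> n23 (id 6, lev 3), n20 (id 12, lev 3).
Iteration 4: rows with parent in {6,12} -> n36 (id 8, lev 4).
Iteration 5: lev < 4 fails for all current rows; recursion stops.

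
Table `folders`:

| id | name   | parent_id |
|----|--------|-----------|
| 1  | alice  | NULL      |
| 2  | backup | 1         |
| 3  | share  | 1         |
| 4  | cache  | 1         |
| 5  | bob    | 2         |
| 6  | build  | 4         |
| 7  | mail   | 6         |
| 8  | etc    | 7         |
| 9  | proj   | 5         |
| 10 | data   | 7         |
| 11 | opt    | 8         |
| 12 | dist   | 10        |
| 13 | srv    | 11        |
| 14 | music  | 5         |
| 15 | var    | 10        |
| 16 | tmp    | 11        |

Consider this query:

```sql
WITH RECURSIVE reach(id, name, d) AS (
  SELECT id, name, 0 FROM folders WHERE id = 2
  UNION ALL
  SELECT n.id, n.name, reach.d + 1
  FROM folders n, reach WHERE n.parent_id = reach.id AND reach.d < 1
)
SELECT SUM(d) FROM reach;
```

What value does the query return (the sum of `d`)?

1

Base: id=2 (backup) at d 0.
Iteration 1: rows with parent_id in {2} -> bob (id 5, d 1).
Iteration 2: d < 1 fails for all current rows; recursion stops.
SUM(d) = 0 + 1 = 1.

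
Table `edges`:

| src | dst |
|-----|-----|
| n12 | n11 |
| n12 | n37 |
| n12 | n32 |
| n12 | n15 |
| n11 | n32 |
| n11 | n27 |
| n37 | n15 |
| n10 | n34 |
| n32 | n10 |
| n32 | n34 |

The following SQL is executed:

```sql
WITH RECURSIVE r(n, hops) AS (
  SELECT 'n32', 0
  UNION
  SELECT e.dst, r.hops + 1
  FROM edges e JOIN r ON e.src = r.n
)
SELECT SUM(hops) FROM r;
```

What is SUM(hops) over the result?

Base: (n32, hops=0).
Iteration 1: edges from {n32} -> (n10, hops=1), (n34, hops=1).
Iteration 2: edges from {n10,n34} -> (n34, hops=2).
Iteration 3: no outgoing edges from {n34}; recursion stops.
SUM(hops) = 0 + 1 + 1 + 2 = 4.

4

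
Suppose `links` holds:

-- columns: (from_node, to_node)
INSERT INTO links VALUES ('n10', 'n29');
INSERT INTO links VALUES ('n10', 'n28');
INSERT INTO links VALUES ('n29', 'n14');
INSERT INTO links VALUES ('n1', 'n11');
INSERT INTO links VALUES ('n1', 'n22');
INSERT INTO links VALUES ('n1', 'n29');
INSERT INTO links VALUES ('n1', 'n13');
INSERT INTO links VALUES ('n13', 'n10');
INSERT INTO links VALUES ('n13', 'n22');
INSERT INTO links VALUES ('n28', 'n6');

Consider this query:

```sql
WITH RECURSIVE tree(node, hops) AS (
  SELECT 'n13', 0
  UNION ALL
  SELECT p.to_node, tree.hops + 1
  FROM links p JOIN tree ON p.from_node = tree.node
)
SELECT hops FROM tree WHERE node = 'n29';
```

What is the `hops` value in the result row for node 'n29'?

2

Base: (n13, hops=0).
Iteration 1: edges from {n13} -> (n10, hops=1), (n22, hops=1).
Iteration 2: edges from {n10,n22} -> (n28, hops=2), (n29, hops=2).
Iteration 3: edges from {n28,n29} -> (n14, hops=3), (n6, hops=3).
Iteration 4: no outgoing edges from {n14,n6}; recursion stops.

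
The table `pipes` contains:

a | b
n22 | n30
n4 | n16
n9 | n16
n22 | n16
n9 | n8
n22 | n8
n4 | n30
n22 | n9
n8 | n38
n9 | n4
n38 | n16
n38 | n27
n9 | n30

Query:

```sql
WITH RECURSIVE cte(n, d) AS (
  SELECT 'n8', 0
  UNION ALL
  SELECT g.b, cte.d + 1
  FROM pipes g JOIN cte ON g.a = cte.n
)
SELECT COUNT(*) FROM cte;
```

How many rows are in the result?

4

Base: (n8, d=0).
Iteration 1: edges from {n8} -> (n38, d=1).
Iteration 2: edges from {n38} -> (n16, d=2), (n27, d=2).
Iteration 3: no outgoing edges from {n16,n27}; recursion stops.
Total rows emitted: 4.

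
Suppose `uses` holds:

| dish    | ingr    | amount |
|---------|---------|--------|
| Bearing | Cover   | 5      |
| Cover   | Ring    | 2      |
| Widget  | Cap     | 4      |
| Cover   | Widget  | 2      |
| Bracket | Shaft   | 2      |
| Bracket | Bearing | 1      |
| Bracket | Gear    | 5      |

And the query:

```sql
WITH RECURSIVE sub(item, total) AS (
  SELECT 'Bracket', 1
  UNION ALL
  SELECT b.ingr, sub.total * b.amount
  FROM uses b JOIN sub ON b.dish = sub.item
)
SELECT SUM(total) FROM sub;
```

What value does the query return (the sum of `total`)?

Base: (Bracket, total=1).
Iteration 1: components of {Bracket} -> Bearing = 1*1 = 1, Gear = 1*5 = 5, Shaft = 1*2 = 2.
Iteration 2: components of {Bearing,Gear,Shaft} -> Cover = 1*5 = 5.
Iteration 3: components of {Cover} -> Ring = 5*2 = 10, Widget = 5*2 = 10.
Iteration 4: components of {Ring,Widget} -> Cap = 10*4 = 40.
Iteration 5: no further components; recursion stops.
SUM(total) = 1 + 1 + 2 + 5 + 5 + 10 + 10 + 40 = 74.

74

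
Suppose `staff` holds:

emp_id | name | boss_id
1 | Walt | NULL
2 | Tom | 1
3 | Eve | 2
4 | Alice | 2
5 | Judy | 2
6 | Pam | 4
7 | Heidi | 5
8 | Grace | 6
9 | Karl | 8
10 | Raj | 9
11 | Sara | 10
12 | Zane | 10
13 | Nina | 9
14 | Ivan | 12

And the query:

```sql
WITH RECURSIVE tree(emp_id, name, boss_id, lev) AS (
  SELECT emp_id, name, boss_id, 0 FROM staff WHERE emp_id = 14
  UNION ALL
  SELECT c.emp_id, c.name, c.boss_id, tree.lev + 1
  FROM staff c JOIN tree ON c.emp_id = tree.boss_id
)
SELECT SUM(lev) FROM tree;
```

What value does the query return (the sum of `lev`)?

Base: emp_id=14 (Ivan), boss_id=12, lev 0.
Iteration 1: join on emp_id=12 -> Zane (id 12, boss_id=10, lev 1).
Iteration 2: join on emp_id=10 -> Raj (id 10, boss_id=9, lev 2).
Iteration 3: join on emp_id=9 -> Karl (id 9, boss_id=8, lev 3).
Iteration 4: join on emp_id=8 -> Grace (id 8, boss_id=6, lev 4).
Iteration 5: join on emp_id=6 -> Pam (id 6, boss_id=4, lev 5).
Iteration 6: join on emp_id=4 -> Alice (id 4, boss_id=2, lev 6).
Iteration 7: join on emp_id=2 -> Tom (id 2, boss_id=1, lev 7).
Iteration 8: join on emp_id=1 -> Walt (id 1, boss_id=NULL, lev 8).
Iteration 9: boss_id is NULL; no match; recursion stops.
SUM(lev) = 0 + 1 + 2 + 3 + 4 + 5 + 6 + 7 + 8 = 36.

36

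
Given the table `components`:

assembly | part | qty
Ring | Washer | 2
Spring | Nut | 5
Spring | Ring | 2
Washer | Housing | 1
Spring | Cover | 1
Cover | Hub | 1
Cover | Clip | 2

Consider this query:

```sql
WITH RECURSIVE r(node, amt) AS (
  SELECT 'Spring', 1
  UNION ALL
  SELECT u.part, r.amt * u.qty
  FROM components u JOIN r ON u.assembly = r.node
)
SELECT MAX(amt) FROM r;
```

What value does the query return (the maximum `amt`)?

5

Base: (Spring, amt=1).
Iteration 1: components of {Spring} -> Cover = 1*1 = 1, Nut = 1*5 = 5, Ring = 1*2 = 2.
Iteration 2: components of {Cover,Nut,Ring} -> Clip = 1*2 = 2, Hub = 1*1 = 1, Washer = 2*2 = 4.
Iteration 3: components of {Clip,Hub,Washer} -> Housing = 4*1 = 4.
Iteration 4: no further components; recursion stops.
amt values: 1, 2, 1, 5, 4, 2, 1, 4; the maximum is 5.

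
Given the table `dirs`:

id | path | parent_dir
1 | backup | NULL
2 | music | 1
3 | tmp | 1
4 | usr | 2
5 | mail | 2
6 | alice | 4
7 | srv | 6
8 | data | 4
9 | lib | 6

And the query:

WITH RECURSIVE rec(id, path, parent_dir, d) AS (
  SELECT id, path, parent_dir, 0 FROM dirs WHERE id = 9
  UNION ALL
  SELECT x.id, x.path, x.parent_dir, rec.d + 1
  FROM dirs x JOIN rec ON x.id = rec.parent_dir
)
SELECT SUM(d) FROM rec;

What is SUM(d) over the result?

Base: id=9 (lib), parent_dir=6, d 0.
Iteration 1: join on id=6 -> alice (id 6, parent_dir=4, d 1).
Iteration 2: join on id=4 -> usr (id 4, parent_dir=2, d 2).
Iteration 3: join on id=2 -> music (id 2, parent_dir=1, d 3).
Iteration 4: join on id=1 -> backup (id 1, parent_dir=NULL, d 4).
Iteration 5: parent_dir is NULL; no match; recursion stops.
SUM(d) = 0 + 1 + 2 + 3 + 4 = 10.

10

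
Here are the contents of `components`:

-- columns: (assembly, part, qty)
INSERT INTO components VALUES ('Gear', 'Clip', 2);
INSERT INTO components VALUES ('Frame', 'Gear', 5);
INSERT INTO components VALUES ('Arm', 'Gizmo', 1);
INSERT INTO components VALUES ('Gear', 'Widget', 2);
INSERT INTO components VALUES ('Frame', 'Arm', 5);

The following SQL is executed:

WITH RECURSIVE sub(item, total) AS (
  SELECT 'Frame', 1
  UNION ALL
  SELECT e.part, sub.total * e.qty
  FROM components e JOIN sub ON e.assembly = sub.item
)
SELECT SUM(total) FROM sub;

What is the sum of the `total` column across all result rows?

36

Base: (Frame, total=1).
Iteration 1: components of {Frame} -> Arm = 1*5 = 5, Gear = 1*5 = 5.
Iteration 2: components of {Arm,Gear} -> Clip = 5*2 = 10, Gizmo = 5*1 = 5, Widget = 5*2 = 10.
Iteration 3: no further components; recursion stops.
SUM(total) = 1 + 5 + 5 + 10 + 10 + 5 = 36.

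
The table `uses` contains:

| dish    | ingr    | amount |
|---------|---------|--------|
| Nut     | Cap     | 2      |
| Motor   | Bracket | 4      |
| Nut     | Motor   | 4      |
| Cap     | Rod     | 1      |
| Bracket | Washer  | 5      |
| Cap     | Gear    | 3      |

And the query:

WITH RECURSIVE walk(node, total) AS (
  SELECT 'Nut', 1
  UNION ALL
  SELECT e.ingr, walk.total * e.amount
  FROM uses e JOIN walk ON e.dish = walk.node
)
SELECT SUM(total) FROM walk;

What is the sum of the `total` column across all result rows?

111

Base: (Nut, total=1).
Iteration 1: components of {Nut} -> Cap = 1*2 = 2, Motor = 1*4 = 4.
Iteration 2: components of {Cap,Motor} -> Bracket = 4*4 = 16, Gear = 2*3 = 6, Rod = 2*1 = 2.
Iteration 3: components of {Bracket,Gear,Rod} -> Washer = 16*5 = 80.
Iteration 4: no further components; recursion stops.
SUM(total) = 1 + 2 + 4 + 2 + 6 + 16 + 80 = 111.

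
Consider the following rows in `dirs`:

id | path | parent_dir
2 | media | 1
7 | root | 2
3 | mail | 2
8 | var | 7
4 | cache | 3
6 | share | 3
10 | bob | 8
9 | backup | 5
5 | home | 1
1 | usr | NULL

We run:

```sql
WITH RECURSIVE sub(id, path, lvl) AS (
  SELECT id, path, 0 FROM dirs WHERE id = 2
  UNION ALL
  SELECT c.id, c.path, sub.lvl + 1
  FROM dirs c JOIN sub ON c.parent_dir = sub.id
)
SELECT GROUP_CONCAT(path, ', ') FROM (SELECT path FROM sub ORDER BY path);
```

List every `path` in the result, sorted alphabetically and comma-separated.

Base: id=2 (media) at lvl 0.
Iteration 1: rows with parent_dir in {2} -> mail (id 3, lvl 1), root (id 7, lvl 1).
Iteration 2: rows with parent_dir in {3,7} -> cache (id 4, lvl 2), share (id 6, lvl 2), var (id 8, lvl 2).
Iteration 3: rows with parent_dir in {4,6,8} -> bob (id 10, lvl 3).
Iteration 4: no rows with parent_dir in {10}; recursion stops.

bob, cache, mail, media, root, share, var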